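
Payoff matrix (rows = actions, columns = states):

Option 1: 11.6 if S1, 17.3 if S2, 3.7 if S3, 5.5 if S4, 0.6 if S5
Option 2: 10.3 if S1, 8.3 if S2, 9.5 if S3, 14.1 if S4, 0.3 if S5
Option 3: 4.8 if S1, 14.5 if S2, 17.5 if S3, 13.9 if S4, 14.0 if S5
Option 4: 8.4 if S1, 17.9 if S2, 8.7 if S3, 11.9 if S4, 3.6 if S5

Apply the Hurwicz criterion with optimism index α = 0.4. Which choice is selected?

Option 1: 0.4·17.3 + 0.6·0.6 = 7.28
Option 2: 0.4·14.1 + 0.6·0.3 = 5.82
Option 3: 0.4·17.5 + 0.6·4.8 = 9.88
Option 4: 0.4·17.9 + 0.6·3.6 = 9.32
Highest Hurwicz score = 9.88 → Option 3.

Option 3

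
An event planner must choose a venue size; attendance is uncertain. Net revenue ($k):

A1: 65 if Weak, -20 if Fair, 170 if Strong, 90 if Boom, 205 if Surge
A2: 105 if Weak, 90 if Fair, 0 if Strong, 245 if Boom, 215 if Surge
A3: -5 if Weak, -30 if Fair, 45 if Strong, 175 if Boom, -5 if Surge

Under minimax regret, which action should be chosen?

A1

Column bests: Weak=105, Fair=90, Strong=170, Boom=245, Surge=215.
A1 regrets: 40, 110, 0, 155, 10 → max 155
A2 regrets: 0, 0, 170, 0, 0 → max 170
A3 regrets: 110, 120, 125, 70, 220 → max 220
Smallest max regret = 155 → A1.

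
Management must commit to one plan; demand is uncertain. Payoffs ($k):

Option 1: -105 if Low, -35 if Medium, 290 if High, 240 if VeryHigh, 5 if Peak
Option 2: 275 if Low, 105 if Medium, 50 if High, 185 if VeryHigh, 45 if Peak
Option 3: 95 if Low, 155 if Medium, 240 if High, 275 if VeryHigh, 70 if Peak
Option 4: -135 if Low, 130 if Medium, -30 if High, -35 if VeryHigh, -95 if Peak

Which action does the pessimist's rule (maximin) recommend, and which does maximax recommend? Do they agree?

Row minima: Option 1=-105, Option 2=45, Option 3=70, Option 4=-135
Best worst-case = 70 → Option 3.
Row maxima: Option 1=290, Option 2=275, Option 3=275, Option 4=130
Best best-case = 290 → Option 1.

maximin → Option 3; maximax → Option 1 (disagree)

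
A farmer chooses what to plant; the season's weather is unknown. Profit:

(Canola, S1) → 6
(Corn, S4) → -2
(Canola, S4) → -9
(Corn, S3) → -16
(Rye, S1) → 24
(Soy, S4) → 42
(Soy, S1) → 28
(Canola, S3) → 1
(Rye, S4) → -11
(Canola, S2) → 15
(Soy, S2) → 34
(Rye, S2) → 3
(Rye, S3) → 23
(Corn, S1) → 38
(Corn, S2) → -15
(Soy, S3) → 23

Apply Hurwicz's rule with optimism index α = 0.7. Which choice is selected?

Rye: 0.7·24 + 0.3·(-11) = 13.5
Corn: 0.7·38 + 0.3·(-16) = 21.8
Canola: 0.7·15 + 0.3·(-9) = 7.8
Soy: 0.7·42 + 0.3·23 = 36.3
Highest Hurwicz score = 36.3 → Soy.

Soy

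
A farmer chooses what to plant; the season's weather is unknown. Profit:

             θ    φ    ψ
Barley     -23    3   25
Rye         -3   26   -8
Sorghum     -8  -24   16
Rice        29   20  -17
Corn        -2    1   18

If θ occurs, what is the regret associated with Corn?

Best payoff under θ is 29.
Regret = 29 − (-2) = 31.

31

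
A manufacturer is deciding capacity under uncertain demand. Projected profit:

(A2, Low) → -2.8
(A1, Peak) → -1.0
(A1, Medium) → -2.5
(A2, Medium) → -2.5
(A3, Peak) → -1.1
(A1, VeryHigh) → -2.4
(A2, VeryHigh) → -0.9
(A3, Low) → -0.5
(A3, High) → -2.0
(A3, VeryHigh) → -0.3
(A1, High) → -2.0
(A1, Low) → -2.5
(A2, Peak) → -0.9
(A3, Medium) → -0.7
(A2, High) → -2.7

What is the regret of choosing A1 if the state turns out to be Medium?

1.8

Best payoff under Medium is -0.7.
Regret = -0.7 − (-2.5) = 1.8.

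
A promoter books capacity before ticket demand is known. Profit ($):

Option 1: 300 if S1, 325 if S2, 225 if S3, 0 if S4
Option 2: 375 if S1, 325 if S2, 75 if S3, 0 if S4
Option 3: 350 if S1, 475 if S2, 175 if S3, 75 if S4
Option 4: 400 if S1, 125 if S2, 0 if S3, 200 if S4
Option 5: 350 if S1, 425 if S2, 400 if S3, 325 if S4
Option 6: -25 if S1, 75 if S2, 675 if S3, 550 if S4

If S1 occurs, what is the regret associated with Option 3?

Best payoff under S1 is 400.
Regret = 400 − 350 = 50.

50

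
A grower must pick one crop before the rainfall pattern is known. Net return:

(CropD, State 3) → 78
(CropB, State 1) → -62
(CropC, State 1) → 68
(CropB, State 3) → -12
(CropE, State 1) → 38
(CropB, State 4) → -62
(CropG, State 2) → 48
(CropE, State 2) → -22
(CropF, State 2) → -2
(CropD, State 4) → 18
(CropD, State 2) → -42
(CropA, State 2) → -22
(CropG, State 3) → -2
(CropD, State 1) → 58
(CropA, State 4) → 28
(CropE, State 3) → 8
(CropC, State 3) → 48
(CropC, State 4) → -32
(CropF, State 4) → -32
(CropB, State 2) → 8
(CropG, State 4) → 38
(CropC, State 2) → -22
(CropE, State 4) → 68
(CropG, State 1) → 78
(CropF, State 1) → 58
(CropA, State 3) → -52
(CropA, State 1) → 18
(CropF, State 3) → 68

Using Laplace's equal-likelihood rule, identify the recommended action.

CropG

Row averages: CropE=23, CropB=-32, CropD=28, CropC=15.5, CropG=40.5, CropF=23, CropA=-7
Highest average = 40.5 → CropG.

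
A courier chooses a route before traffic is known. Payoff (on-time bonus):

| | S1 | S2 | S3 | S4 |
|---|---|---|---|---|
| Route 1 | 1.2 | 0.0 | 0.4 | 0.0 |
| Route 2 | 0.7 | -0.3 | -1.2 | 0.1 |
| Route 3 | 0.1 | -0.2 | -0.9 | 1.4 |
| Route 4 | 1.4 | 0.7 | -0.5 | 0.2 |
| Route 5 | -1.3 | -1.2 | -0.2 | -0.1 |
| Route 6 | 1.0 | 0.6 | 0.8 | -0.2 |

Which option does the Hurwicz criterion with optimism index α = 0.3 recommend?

Route 1: 0.3·1.2 + 0.7·0.0 = 0.36
Route 2: 0.3·0.7 + 0.7·(-1.2) = -0.63
Route 3: 0.3·1.4 + 0.7·(-0.9) = -0.21
Route 4: 0.3·1.4 + 0.7·(-0.5) = 0.07
Route 5: 0.3·(-0.1) + 0.7·(-1.3) = -0.94
Route 6: 0.3·1.0 + 0.7·(-0.2) = 0.16
Highest Hurwicz score = 0.36 → Route 1.

Route 1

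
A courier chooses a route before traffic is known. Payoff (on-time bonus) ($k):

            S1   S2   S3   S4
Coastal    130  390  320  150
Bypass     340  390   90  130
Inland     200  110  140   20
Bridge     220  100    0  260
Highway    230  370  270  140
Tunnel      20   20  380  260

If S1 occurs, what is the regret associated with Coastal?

Best payoff under S1 is 340.
Regret = 340 − 130 = 210.

210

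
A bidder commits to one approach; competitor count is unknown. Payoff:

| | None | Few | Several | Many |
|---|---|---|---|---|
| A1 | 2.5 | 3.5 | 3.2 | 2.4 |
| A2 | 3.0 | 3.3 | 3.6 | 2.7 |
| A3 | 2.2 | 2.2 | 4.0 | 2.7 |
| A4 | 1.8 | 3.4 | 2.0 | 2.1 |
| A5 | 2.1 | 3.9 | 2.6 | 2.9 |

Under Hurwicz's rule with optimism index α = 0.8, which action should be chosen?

A1: 0.8·3.5 + 0.2·2.4 = 3.28
A2: 0.8·3.6 + 0.2·2.7 = 3.42
A3: 0.8·4.0 + 0.2·2.2 = 3.64
A4: 0.8·3.4 + 0.2·1.8 = 3.08
A5: 0.8·3.9 + 0.2·2.1 = 3.54
Highest Hurwicz score = 3.64 → A3.

A3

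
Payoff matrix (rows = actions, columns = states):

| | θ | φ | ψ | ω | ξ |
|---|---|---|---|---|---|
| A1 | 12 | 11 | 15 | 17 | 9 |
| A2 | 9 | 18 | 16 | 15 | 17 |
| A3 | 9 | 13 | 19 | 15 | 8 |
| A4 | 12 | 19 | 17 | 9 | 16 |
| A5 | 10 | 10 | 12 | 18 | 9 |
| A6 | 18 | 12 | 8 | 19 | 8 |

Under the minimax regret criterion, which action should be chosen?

Column bests: θ=18, φ=19, ψ=19, ω=19, ξ=17.
A1 regrets: 6, 8, 4, 2, 8 → max 8
A2 regrets: 9, 1, 3, 4, 0 → max 9
A3 regrets: 9, 6, 0, 4, 9 → max 9
A4 regrets: 6, 0, 2, 10, 1 → max 10
A5 regrets: 8, 9, 7, 1, 8 → max 9
A6 regrets: 0, 7, 11, 0, 9 → max 11
Smallest max regret = 8 → A1.

A1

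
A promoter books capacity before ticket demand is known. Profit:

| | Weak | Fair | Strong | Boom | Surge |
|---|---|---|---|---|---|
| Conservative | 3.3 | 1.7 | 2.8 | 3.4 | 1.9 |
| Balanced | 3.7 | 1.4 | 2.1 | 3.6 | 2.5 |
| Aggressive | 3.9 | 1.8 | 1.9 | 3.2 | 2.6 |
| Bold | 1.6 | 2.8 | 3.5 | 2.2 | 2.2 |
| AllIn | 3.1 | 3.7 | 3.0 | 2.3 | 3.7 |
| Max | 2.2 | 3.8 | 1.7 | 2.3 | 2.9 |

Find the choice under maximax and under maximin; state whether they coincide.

maximax → Aggressive; maximin → AllIn (disagree)

Row maxima: Conservative=3.4, Balanced=3.7, Aggressive=3.9, Bold=3.5, AllIn=3.7, Max=3.8
Best best-case = 3.9 → Aggressive.
Row minima: Conservative=1.7, Balanced=1.4, Aggressive=1.8, Bold=1.6, AllIn=2.3, Max=1.7
Best worst-case = 2.3 → AllIn.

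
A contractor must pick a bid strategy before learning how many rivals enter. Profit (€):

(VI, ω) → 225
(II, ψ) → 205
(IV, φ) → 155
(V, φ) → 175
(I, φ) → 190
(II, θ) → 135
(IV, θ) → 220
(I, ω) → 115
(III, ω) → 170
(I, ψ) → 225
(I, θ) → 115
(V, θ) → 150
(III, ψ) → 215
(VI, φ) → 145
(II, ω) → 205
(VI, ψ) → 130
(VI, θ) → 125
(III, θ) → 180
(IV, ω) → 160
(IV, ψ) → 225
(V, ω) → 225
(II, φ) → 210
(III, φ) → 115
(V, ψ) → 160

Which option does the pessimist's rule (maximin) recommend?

Row minima: I=115, II=135, III=115, IV=155, V=150, VI=125
Best worst-case = 155 → IV.

IV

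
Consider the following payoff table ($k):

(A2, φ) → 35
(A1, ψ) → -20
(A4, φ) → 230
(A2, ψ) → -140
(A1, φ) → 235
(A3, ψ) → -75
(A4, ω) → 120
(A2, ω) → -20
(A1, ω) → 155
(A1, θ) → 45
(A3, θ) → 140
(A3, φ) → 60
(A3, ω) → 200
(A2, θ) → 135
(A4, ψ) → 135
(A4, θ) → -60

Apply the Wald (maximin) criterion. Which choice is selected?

A1

Row minima: A1=-20, A2=-140, A3=-75, A4=-60
Best worst-case = -20 → A1.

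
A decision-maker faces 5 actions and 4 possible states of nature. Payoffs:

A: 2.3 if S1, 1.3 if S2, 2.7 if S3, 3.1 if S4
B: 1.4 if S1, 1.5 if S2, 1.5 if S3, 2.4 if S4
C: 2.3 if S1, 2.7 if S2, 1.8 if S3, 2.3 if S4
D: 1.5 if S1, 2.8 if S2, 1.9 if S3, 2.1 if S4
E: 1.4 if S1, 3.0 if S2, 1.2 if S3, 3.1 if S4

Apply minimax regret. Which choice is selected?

C

Column bests: S1=2.3, S2=3.0, S3=2.7, S4=3.1.
A regrets: 0.0, 1.7, 0.0, 0.0 → max 1.7
B regrets: 0.9, 1.5, 1.2, 0.7 → max 1.5
C regrets: 0.0, 0.3, 0.9, 0.8 → max 0.9
D regrets: 0.8, 0.2, 0.8, 1.0 → max 1.0
E regrets: 0.9, 0.0, 1.5, 0.0 → max 1.5
Smallest max regret = 0.9 → C.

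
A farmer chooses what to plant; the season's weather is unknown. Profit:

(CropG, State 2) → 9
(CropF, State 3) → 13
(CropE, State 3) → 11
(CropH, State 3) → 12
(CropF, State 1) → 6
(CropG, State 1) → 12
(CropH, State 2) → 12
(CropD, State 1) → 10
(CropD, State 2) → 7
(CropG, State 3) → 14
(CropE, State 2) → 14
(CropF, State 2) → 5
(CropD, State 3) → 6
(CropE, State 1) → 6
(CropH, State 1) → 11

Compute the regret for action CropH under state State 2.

Best payoff under State 2 is 14.
Regret = 14 − 12 = 2.

2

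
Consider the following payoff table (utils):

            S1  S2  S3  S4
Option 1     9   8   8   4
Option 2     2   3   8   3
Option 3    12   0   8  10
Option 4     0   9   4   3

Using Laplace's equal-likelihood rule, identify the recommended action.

Row averages: Option 1=7.25, Option 2=4, Option 3=7.5, Option 4=4
Highest average = 7.5 → Option 3.

Option 3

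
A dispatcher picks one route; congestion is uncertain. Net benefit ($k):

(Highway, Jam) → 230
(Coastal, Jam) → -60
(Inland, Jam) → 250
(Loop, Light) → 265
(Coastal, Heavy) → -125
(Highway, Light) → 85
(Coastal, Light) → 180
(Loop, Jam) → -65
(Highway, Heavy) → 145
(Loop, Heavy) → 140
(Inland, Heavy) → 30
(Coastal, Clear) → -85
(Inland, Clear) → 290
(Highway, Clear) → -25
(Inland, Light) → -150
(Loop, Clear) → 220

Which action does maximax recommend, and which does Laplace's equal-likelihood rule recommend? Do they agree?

maximax → Inland; laplace → Loop (disagree)

Row maxima: Coastal=180, Inland=290, Highway=230, Loop=265
Best best-case = 290 → Inland.
Row averages: Coastal=-22.5, Inland=105, Highway=108.75, Loop=140
Highest average = 140 → Loop.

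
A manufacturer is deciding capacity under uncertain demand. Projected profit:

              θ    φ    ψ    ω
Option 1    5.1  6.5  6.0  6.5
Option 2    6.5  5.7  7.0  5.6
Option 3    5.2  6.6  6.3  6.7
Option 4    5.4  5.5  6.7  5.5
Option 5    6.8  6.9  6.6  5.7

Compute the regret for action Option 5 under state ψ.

0.4

Best payoff under ψ is 7.0.
Regret = 7.0 − 6.6 = 0.4.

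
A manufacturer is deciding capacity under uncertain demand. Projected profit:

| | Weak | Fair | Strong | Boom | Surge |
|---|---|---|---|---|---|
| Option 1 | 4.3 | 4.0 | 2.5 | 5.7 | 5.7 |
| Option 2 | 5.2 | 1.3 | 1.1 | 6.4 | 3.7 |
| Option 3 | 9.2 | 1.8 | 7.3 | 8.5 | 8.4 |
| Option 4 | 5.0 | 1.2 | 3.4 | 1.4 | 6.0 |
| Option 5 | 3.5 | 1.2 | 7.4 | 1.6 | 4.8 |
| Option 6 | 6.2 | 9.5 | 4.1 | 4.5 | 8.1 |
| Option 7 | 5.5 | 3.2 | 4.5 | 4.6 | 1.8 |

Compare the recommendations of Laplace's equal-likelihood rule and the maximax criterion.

laplace → Option 3; maximax → Option 6 (disagree)

Row averages: Option 1=4.44, Option 2=3.54, Option 3=7.04, Option 4=3.4, Option 5=3.7, Option 6=6.48, Option 7=3.92
Highest average = 7.04 → Option 3.
Row maxima: Option 1=5.7, Option 2=6.4, Option 3=9.2, Option 4=6.0, Option 5=7.4, Option 6=9.5, Option 7=5.5
Best best-case = 9.5 → Option 6.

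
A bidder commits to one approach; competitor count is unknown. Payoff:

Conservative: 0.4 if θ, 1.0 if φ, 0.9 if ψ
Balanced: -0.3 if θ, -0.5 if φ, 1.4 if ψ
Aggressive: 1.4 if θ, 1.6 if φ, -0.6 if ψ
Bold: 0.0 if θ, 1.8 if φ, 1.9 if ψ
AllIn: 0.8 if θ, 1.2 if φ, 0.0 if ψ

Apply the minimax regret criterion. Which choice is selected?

Conservative

Column bests: θ=1.4, φ=1.8, ψ=1.9.
Conservative regrets: 1.0, 0.8, 1.0 → max 1.0
Balanced regrets: 1.7, 2.3, 0.5 → max 2.3
Aggressive regrets: 0.0, 0.2, 2.5 → max 2.5
Bold regrets: 1.4, 0.0, 0.0 → max 1.4
AllIn regrets: 0.6, 0.6, 1.9 → max 1.9
Smallest max regret = 1.0 → Conservative.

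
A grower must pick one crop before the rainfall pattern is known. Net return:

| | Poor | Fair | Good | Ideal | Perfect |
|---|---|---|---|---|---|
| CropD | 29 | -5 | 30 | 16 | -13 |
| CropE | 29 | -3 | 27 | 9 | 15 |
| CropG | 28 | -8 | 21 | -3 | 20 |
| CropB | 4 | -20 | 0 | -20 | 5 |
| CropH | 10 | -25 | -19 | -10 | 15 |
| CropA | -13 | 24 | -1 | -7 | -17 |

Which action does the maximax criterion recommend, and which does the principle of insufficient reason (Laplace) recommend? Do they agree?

Row maxima: CropD=30, CropE=29, CropG=28, CropB=5, CropH=15, CropA=24
Best best-case = 30 → CropD.
Row averages: CropD=11.4, CropE=15.4, CropG=11.6, CropB=-6.2, CropH=-5.8, CropA=-2.8
Highest average = 15.4 → CropE.

maximax → CropD; laplace → CropE (disagree)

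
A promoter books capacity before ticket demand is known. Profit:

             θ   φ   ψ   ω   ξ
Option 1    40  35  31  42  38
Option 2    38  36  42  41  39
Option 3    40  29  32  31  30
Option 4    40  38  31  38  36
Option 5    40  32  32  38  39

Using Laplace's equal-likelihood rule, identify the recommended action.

Option 2

Row averages: Option 1=37.2, Option 2=39.2, Option 3=32.4, Option 4=36.6, Option 5=36.2
Highest average = 39.2 → Option 2.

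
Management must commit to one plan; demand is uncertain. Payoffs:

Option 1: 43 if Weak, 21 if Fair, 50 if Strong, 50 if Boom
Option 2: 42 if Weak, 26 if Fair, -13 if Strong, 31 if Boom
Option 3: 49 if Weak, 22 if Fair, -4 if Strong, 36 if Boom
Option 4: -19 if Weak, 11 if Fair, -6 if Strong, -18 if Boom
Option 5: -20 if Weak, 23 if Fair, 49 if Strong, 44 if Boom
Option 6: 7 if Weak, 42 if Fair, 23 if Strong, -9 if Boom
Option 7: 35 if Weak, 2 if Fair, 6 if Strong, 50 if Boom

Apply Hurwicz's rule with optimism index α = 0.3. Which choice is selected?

Option 1: 0.3·50 + 0.7·21 = 29.7
Option 2: 0.3·42 + 0.7·(-13) = 3.5
Option 3: 0.3·49 + 0.7·(-4) = 11.9
Option 4: 0.3·11 + 0.7·(-19) = -10
Option 5: 0.3·49 + 0.7·(-20) = 0.7
Option 6: 0.3·42 + 0.7·(-9) = 6.3
Option 7: 0.3·50 + 0.7·2 = 16.4
Highest Hurwicz score = 29.7 → Option 1.

Option 1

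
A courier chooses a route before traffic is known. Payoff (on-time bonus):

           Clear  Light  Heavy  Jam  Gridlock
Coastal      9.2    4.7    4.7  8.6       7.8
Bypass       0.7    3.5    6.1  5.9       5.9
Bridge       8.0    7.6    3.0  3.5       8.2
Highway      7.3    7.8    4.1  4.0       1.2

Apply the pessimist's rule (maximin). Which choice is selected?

Coastal

Row minima: Coastal=4.7, Bypass=0.7, Bridge=3.0, Highway=1.2
Best worst-case = 4.7 → Coastal.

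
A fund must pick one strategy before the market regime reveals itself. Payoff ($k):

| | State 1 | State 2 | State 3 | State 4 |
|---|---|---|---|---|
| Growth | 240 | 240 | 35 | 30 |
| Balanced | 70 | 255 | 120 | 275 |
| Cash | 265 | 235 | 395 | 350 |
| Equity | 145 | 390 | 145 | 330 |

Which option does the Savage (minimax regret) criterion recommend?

Cash

Column bests: State 1=265, State 2=390, State 3=395, State 4=350.
Growth regrets: 25, 150, 360, 320 → max 360
Balanced regrets: 195, 135, 275, 75 → max 275
Cash regrets: 0, 155, 0, 0 → max 155
Equity regrets: 120, 0, 250, 20 → max 250
Smallest max regret = 155 → Cash.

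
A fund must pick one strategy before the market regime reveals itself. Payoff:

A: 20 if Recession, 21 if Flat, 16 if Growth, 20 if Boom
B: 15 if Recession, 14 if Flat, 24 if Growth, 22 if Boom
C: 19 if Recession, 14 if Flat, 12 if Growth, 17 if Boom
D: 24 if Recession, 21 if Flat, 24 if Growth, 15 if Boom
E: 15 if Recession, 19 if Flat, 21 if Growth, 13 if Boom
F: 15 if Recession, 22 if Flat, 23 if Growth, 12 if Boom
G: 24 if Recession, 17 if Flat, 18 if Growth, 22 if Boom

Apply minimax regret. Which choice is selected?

G

Column bests: Recession=24, Flat=22, Growth=24, Boom=22.
A regrets: 4, 1, 8, 2 → max 8
B regrets: 9, 8, 0, 0 → max 9
C regrets: 5, 8, 12, 5 → max 12
D regrets: 0, 1, 0, 7 → max 7
E regrets: 9, 3, 3, 9 → max 9
F regrets: 9, 0, 1, 10 → max 10
G regrets: 0, 5, 6, 0 → max 6
Smallest max regret = 6 → G.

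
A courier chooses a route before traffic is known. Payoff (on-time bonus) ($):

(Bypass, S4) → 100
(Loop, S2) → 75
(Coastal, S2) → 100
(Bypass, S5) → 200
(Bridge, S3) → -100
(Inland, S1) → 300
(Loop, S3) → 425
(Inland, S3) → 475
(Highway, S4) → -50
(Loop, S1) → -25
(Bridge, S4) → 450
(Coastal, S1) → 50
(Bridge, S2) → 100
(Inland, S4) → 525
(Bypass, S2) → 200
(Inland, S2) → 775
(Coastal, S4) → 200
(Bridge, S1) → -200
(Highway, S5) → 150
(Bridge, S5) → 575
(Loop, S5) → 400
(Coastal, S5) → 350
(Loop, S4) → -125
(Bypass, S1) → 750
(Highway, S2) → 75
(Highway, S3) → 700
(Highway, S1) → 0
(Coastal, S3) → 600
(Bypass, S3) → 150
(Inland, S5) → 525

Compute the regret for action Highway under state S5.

Best payoff under S5 is 575.
Regret = 575 − 150 = 425.

425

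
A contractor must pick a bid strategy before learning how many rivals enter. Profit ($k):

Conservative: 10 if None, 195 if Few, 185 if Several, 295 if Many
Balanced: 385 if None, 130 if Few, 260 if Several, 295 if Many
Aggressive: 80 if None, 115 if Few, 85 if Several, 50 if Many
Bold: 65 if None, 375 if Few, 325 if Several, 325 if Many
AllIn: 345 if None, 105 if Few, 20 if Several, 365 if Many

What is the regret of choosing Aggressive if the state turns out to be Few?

260

Best payoff under Few is 375.
Regret = 375 − 115 = 260.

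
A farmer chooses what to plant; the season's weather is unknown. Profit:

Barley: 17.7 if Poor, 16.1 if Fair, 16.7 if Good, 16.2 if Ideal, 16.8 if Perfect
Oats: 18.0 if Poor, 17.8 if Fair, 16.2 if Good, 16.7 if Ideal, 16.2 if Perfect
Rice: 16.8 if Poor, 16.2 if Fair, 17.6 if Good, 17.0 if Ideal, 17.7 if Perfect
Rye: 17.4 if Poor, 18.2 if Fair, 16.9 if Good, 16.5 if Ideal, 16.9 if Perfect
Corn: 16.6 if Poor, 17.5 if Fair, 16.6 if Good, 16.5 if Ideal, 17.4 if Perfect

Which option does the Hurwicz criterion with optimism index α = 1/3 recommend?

Rye

Barley: 1/3·17.7 + 2/3·16.1 = 499/30
Oats: 1/3·18.0 + 2/3·16.2 = 16.8
Rice: 1/3·17.7 + 2/3·16.2 = 16.7
Rye: 1/3·18.2 + 2/3·16.5 = 256/15
Corn: 1/3·17.5 + 2/3·16.5 = 101/6
Highest Hurwicz score = 256/15 → Rye.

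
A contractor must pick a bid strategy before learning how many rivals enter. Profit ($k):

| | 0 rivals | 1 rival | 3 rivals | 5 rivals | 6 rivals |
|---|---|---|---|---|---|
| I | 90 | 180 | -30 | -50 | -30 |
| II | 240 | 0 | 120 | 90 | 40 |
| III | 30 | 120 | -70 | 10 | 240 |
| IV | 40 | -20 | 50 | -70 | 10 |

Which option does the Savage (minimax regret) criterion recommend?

II

Column bests: 0 rivals=240, 1 rival=180, 3 rivals=120, 5 rivals=90, 6 rivals=240.
I regrets: 150, 0, 150, 140, 270 → max 270
II regrets: 0, 180, 0, 0, 200 → max 200
III regrets: 210, 60, 190, 80, 0 → max 210
IV regrets: 200, 200, 70, 160, 230 → max 230
Smallest max regret = 200 → II.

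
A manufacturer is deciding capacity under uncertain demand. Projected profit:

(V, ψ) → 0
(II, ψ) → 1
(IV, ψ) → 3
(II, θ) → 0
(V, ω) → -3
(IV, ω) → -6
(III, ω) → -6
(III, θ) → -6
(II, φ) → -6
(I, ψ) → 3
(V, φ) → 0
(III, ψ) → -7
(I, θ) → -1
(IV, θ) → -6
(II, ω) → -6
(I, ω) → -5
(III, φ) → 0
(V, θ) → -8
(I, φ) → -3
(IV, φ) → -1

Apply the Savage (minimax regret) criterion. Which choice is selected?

I

Column bests: θ=0, φ=0, ψ=3, ω=-3.
I regrets: 1, 3, 0, 2 → max 3
II regrets: 0, 6, 2, 3 → max 6
III regrets: 6, 0, 10, 3 → max 10
IV regrets: 6, 1, 0, 3 → max 6
V regrets: 8, 0, 3, 0 → max 8
Smallest max regret = 3 → I.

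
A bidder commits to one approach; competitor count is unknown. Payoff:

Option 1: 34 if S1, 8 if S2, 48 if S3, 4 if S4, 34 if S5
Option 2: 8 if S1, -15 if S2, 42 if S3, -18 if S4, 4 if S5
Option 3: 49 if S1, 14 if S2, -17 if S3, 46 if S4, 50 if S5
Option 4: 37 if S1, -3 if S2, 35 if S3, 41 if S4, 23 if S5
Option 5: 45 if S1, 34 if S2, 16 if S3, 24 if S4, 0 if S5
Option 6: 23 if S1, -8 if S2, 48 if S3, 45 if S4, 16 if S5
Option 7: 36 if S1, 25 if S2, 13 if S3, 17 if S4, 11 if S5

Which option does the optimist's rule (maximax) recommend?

Option 3

Row maxima: Option 1=48, Option 2=42, Option 3=50, Option 4=41, Option 5=45, Option 6=48, Option 7=36
Best best-case = 50 → Option 3.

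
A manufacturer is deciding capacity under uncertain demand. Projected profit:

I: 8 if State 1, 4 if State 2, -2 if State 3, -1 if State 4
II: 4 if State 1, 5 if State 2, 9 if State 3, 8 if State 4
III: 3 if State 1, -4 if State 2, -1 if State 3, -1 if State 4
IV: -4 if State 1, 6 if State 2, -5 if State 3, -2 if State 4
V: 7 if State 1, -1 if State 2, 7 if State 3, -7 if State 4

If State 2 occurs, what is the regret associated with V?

Best payoff under State 2 is 6.
Regret = 6 − (-1) = 7.

7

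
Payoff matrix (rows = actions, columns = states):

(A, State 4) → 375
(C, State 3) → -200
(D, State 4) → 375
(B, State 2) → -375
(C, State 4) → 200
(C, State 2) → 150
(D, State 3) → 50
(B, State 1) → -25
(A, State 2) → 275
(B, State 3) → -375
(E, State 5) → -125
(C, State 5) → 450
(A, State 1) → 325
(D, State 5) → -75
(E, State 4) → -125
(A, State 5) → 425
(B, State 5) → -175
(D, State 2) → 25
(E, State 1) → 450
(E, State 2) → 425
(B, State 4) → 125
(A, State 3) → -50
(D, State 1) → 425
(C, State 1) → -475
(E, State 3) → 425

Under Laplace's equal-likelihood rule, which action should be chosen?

Row averages: A=270, B=-165, C=25, D=160, E=210
Highest average = 270 → A.

A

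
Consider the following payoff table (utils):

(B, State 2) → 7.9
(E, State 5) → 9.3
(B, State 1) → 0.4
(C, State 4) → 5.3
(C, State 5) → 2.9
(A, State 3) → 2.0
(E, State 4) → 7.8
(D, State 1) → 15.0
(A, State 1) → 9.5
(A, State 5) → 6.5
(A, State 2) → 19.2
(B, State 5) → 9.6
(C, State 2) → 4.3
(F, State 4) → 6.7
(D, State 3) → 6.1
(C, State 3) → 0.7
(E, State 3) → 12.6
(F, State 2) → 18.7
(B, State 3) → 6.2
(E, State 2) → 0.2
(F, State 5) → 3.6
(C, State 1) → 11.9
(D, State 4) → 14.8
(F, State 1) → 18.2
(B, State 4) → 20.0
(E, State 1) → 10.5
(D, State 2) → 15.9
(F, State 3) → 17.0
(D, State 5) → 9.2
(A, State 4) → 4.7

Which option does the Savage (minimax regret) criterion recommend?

Column bests: State 1=18.2, State 2=19.2, State 3=17.0, State 4=20.0, State 5=9.6.
A regrets: 8.7, 0.0, 15.0, 15.3, 3.1 → max 15.3
B regrets: 17.8, 11.3, 10.8, 0.0, 0.0 → max 17.8
C regrets: 6.3, 14.9, 16.3, 14.7, 6.7 → max 16.3
D regrets: 3.2, 3.3, 10.9, 5.2, 0.4 → max 10.9
E regrets: 7.7, 19.0, 4.4, 12.2, 0.3 → max 19.0
F regrets: 0.0, 0.5, 0.0, 13.3, 6.0 → max 13.3
Smallest max regret = 10.9 → D.

D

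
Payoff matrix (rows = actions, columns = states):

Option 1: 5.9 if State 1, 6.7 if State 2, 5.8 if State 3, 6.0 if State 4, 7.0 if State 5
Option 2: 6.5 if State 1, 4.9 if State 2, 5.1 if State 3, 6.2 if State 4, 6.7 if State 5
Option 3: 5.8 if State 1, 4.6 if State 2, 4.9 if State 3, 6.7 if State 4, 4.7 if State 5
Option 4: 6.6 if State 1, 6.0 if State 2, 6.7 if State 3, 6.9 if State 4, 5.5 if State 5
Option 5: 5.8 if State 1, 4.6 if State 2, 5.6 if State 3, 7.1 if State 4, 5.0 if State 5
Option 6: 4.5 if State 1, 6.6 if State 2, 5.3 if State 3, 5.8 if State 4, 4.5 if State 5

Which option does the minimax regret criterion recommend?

Column bests: State 1=6.6, State 2=6.7, State 3=6.7, State 4=7.1, State 5=7.0.
Option 1 regrets: 0.7, 0.0, 0.9, 1.1, 0.0 → max 1.1
Option 2 regrets: 0.1, 1.8, 1.6, 0.9, 0.3 → max 1.8
Option 3 regrets: 0.8, 2.1, 1.8, 0.4, 2.3 → max 2.3
Option 4 regrets: 0.0, 0.7, 0.0, 0.2, 1.5 → max 1.5
Option 5 regrets: 0.8, 2.1, 1.1, 0.0, 2.0 → max 2.1
Option 6 regrets: 2.1, 0.1, 1.4, 1.3, 2.5 → max 2.5
Smallest max regret = 1.1 → Option 1.

Option 1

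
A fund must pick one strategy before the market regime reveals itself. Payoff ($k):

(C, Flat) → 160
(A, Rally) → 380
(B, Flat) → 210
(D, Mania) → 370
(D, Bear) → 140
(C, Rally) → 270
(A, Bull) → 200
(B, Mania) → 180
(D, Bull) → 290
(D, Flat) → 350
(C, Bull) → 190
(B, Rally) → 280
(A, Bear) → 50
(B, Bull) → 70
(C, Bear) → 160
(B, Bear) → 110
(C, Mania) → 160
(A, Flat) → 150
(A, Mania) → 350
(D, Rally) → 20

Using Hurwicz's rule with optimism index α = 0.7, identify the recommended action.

A

A: 0.7·380 + 0.3·50 = 281
B: 0.7·280 + 0.3·70 = 217
C: 0.7·270 + 0.3·160 = 237
D: 0.7·370 + 0.3·20 = 265
Highest Hurwicz score = 281 → A.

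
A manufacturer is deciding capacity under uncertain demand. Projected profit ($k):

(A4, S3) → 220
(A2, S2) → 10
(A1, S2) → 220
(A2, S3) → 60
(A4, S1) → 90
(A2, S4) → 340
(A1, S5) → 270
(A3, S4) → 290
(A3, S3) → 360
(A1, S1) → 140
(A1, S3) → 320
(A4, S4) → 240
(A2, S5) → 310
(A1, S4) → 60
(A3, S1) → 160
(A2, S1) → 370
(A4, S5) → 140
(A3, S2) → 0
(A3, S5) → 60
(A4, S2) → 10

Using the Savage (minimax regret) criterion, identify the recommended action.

Column bests: S1=370, S2=220, S3=360, S4=340, S5=310.
A1 regrets: 230, 0, 40, 280, 40 → max 280
A2 regrets: 0, 210, 300, 0, 0 → max 300
A3 regrets: 210, 220, 0, 50, 250 → max 250
A4 regrets: 280, 210, 140, 100, 170 → max 280
Smallest max regret = 250 → A3.

A3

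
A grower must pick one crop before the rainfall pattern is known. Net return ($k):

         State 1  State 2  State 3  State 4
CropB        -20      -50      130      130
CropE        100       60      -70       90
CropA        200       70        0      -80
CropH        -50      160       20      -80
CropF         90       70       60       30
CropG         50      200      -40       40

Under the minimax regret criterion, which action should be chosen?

Column bests: State 1=200, State 2=200, State 3=130, State 4=130.
CropB regrets: 220, 250, 0, 0 → max 250
CropE regrets: 100, 140, 200, 40 → max 200
CropA regrets: 0, 130, 130, 210 → max 210
CropH regrets: 250, 40, 110, 210 → max 250
CropF regrets: 110, 130, 70, 100 → max 130
CropG regrets: 150, 0, 170, 90 → max 170
Smallest max regret = 130 → CropF.

CropF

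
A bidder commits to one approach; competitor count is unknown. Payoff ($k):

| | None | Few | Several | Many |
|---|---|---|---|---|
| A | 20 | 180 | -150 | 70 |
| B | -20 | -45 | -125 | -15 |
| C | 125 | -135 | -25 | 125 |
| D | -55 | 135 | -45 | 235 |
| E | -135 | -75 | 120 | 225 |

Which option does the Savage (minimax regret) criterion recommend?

D

Column bests: None=125, Few=180, Several=120, Many=235.
A regrets: 105, 0, 270, 165 → max 270
B regrets: 145, 225, 245, 250 → max 250
C regrets: 0, 315, 145, 110 → max 315
D regrets: 180, 45, 165, 0 → max 180
E regrets: 260, 255, 0, 10 → max 260
Smallest max regret = 180 → D.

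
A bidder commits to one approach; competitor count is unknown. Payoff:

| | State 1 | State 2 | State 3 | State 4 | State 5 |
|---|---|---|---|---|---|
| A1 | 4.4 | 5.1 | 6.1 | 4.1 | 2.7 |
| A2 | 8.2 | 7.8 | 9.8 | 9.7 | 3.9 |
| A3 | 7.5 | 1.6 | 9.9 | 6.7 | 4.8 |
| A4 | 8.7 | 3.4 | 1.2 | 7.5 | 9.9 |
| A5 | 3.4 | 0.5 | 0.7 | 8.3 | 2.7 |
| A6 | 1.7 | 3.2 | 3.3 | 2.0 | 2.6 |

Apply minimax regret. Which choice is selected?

A2

Column bests: State 1=8.7, State 2=7.8, State 3=9.9, State 4=9.7, State 5=9.9.
A1 regrets: 4.3, 2.7, 3.8, 5.6, 7.2 → max 7.2
A2 regrets: 0.5, 0.0, 0.1, 0.0, 6.0 → max 6.0
A3 regrets: 1.2, 6.2, 0.0, 3.0, 5.1 → max 6.2
A4 regrets: 0.0, 4.4, 8.7, 2.2, 0.0 → max 8.7
A5 regrets: 5.3, 7.3, 9.2, 1.4, 7.2 → max 9.2
A6 regrets: 7.0, 4.6, 6.6, 7.7, 7.3 → max 7.7
Smallest max regret = 6.0 → A2.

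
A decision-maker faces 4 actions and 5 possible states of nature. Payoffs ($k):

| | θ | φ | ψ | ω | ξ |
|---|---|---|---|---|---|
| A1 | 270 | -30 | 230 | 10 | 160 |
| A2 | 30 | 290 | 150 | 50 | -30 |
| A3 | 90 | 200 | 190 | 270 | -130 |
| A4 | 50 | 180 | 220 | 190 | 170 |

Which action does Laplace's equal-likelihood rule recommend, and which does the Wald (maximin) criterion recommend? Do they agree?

Row averages: A1=128, A2=98, A3=124, A4=162
Highest average = 162 → A4.
Row minima: A1=-30, A2=-30, A3=-130, A4=50
Best worst-case = 50 → A4.

laplace → A4; maximin → A4 (agree)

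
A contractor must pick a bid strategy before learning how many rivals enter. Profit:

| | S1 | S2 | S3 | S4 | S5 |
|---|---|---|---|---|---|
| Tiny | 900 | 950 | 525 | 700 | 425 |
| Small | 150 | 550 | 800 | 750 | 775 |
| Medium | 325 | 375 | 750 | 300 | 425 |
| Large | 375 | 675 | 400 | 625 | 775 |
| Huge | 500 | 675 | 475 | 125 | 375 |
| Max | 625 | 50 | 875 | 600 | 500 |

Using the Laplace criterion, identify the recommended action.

Tiny

Row averages: Tiny=700, Small=605, Medium=435, Large=570, Huge=430, Max=530
Highest average = 700 → Tiny.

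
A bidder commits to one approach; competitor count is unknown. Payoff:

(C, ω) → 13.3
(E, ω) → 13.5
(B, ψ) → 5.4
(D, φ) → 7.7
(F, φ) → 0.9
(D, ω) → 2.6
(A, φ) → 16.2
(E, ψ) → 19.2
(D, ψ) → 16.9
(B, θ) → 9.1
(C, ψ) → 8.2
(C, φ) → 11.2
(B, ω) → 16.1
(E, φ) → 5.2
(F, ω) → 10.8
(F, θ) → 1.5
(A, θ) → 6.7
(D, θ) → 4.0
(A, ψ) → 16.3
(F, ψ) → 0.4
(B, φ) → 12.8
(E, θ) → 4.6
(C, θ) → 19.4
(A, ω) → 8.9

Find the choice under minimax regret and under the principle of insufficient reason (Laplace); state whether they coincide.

minimax regret → C; laplace → C (agree)

Column bests: θ=19.4, φ=16.2, ψ=19.2, ω=16.1.
A regrets: 12.7, 0.0, 2.9, 7.2 → max 12.7
B regrets: 10.3, 3.4, 13.8, 0.0 → max 13.8
C regrets: 0.0, 5.0, 11.0, 2.8 → max 11.0
D regrets: 15.4, 8.5, 2.3, 13.5 → max 15.4
E regrets: 14.8, 11.0, 0.0, 2.6 → max 14.8
F regrets: 17.9, 15.3, 18.8, 5.3 → max 18.8
Smallest max regret = 11.0 → C.
Row averages: A=12.025, B=10.85, C=13.025, D=7.8, E=10.625, F=3.4
Highest average = 13.025 → C.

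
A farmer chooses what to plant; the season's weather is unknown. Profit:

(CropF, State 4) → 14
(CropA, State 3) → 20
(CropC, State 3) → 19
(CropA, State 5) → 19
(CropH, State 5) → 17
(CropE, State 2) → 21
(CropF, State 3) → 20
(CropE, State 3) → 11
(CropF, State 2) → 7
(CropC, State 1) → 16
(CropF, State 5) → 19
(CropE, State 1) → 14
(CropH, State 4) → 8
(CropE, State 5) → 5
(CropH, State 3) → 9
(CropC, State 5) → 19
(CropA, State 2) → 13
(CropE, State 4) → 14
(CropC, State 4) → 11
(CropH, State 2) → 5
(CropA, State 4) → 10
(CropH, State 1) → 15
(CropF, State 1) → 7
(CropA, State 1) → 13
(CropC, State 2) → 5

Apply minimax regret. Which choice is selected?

Column bests: State 1=16, State 2=21, State 3=20, State 4=14, State 5=19.
CropF regrets: 9, 14, 0, 0, 0 → max 14
CropC regrets: 0, 16, 1, 3, 0 → max 16
CropA regrets: 3, 8, 0, 4, 0 → max 8
CropE regrets: 2, 0, 9, 0, 14 → max 14
CropH regrets: 1, 16, 11, 6, 2 → max 16
Smallest max regret = 8 → CropA.

CropA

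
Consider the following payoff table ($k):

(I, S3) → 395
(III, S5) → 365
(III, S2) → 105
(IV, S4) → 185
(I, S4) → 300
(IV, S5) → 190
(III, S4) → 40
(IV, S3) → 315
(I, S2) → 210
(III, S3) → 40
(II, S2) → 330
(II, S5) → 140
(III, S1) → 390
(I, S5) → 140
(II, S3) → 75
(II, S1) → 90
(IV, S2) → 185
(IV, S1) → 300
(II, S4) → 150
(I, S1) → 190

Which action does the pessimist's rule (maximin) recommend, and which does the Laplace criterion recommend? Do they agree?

maximin → IV; laplace → I (disagree)

Row minima: I=140, II=75, III=40, IV=185
Best worst-case = 185 → IV.
Row averages: I=247, II=157, III=188, IV=235
Highest average = 247 → I.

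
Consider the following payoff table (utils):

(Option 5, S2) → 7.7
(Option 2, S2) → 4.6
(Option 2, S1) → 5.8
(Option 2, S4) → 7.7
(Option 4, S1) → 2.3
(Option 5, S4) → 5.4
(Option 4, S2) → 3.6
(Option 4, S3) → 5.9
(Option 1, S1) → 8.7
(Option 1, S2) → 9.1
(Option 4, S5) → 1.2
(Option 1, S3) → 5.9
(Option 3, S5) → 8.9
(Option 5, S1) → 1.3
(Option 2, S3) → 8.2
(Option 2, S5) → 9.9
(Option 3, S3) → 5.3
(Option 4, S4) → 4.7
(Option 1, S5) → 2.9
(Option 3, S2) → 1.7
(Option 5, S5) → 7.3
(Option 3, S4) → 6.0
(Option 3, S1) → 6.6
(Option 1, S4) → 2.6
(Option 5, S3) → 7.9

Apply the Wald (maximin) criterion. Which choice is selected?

Row minima: Option 1=2.6, Option 2=4.6, Option 3=1.7, Option 4=1.2, Option 5=1.3
Best worst-case = 4.6 → Option 2.

Option 2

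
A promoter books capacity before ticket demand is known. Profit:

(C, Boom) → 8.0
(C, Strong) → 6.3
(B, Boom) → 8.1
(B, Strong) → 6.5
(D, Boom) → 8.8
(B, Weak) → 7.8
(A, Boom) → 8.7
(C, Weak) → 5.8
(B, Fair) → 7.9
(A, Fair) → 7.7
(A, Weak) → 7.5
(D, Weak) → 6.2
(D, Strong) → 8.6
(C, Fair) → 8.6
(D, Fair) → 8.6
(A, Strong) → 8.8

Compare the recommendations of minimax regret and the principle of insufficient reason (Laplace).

Column bests: Weak=7.8, Fair=8.6, Strong=8.8, Boom=8.8.
A regrets: 0.3, 0.9, 0.0, 0.1 → max 0.9
B regrets: 0.0, 0.7, 2.3, 0.7 → max 2.3
C regrets: 2.0, 0.0, 2.5, 0.8 → max 2.5
D regrets: 1.6, 0.0, 0.2, 0.0 → max 1.6
Smallest max regret = 0.9 → A.
Row averages: A=8.175, B=7.575, C=7.175, D=8.05
Highest average = 8.175 → A.

minimax regret → A; laplace → A (agree)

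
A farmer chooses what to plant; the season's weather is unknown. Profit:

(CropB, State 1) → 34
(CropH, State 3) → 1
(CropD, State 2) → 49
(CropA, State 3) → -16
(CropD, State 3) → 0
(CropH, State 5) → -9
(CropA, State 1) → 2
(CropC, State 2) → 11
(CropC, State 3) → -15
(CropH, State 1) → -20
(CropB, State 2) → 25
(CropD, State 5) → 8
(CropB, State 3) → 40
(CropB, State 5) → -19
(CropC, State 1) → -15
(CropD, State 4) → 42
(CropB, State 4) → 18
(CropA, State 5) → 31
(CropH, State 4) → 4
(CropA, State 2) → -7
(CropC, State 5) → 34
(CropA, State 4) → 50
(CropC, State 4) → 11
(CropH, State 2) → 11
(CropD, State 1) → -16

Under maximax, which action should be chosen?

Row maxima: CropB=40, CropC=34, CropH=11, CropA=50, CropD=49
Best best-case = 50 → CropA.

CropA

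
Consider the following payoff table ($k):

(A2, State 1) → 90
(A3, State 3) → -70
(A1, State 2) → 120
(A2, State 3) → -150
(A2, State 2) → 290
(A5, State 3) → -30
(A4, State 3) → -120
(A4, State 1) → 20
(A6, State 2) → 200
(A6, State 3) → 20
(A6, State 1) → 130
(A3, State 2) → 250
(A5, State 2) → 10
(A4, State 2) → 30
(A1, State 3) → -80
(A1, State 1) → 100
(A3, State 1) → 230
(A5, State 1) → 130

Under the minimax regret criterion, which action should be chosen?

A3

Column bests: State 1=230, State 2=290, State 3=20.
A1 regrets: 130, 170, 100 → max 170
A2 regrets: 140, 0, 170 → max 170
A3 regrets: 0, 40, 90 → max 90
A4 regrets: 210, 260, 140 → max 260
A5 regrets: 100, 280, 50 → max 280
A6 regrets: 100, 90, 0 → max 100
Smallest max regret = 90 → A3.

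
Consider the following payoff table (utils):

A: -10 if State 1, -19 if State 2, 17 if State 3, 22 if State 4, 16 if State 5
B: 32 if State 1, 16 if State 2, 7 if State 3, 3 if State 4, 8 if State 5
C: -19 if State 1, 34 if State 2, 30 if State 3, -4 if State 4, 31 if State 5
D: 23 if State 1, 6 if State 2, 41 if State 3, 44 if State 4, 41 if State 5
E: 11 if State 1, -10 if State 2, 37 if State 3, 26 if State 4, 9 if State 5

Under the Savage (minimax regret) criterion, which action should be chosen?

Column bests: State 1=32, State 2=34, State 3=41, State 4=44, State 5=41.
A regrets: 42, 53, 24, 22, 25 → max 53
B regrets: 0, 18, 34, 41, 33 → max 41
C regrets: 51, 0, 11, 48, 10 → max 51
D regrets: 9, 28, 0, 0, 0 → max 28
E regrets: 21, 44, 4, 18, 32 → max 44
Smallest max regret = 28 → D.

D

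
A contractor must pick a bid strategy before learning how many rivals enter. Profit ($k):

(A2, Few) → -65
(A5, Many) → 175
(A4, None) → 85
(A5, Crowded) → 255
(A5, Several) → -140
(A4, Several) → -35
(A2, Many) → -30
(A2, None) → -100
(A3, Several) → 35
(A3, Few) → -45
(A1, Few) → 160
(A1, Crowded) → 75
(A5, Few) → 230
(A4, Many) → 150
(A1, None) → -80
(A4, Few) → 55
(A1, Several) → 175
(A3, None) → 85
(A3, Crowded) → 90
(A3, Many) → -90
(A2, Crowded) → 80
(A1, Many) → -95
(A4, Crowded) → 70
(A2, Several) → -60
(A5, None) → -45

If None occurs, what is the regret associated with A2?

185

Best payoff under None is 85.
Regret = 85 − (-100) = 185.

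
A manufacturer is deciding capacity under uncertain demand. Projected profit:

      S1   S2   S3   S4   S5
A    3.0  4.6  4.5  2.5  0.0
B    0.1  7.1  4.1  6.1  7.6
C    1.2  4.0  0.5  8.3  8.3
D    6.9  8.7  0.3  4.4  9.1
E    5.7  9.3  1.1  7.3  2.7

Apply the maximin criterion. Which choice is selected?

E

Row minima: A=0.0, B=0.1, C=0.5, D=0.3, E=1.1
Best worst-case = 1.1 → E.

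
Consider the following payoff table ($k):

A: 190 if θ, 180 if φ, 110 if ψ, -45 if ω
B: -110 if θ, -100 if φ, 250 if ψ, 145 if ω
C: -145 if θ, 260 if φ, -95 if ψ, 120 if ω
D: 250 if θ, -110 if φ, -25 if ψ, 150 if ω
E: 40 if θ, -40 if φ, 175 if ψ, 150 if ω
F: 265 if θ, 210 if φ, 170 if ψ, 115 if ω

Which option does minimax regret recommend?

Column bests: θ=265, φ=260, ψ=250, ω=150.
A regrets: 75, 80, 140, 195 → max 195
B regrets: 375, 360, 0, 5 → max 375
C regrets: 410, 0, 345, 30 → max 410
D regrets: 15, 370, 275, 0 → max 370
E regrets: 225, 300, 75, 0 → max 300
F regrets: 0, 50, 80, 35 → max 80
Smallest max regret = 80 → F.

F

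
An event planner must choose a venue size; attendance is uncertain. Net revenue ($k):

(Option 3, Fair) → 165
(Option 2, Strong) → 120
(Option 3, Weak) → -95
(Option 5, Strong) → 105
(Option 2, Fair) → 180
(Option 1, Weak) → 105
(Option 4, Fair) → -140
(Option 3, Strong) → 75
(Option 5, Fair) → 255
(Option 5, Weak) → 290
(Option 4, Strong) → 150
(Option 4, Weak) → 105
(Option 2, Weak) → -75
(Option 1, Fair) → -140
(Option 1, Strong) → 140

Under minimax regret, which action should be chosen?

Option 5

Column bests: Weak=290, Fair=255, Strong=150.
Option 1 regrets: 185, 395, 10 → max 395
Option 2 regrets: 365, 75, 30 → max 365
Option 3 regrets: 385, 90, 75 → max 385
Option 4 regrets: 185, 395, 0 → max 395
Option 5 regrets: 0, 0, 45 → max 45
Smallest max regret = 45 → Option 5.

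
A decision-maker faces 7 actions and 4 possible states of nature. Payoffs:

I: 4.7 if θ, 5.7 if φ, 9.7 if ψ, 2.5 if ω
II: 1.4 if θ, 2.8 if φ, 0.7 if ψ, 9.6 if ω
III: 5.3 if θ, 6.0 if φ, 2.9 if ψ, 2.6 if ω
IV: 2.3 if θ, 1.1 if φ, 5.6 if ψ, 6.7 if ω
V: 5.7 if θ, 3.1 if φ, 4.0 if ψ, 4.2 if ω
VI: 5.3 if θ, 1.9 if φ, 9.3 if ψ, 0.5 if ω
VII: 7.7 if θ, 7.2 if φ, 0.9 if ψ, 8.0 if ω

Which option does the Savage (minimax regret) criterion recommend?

V

Column bests: θ=7.7, φ=7.2, ψ=9.7, ω=9.6.
I regrets: 3.0, 1.5, 0.0, 7.1 → max 7.1
II regrets: 6.3, 4.4, 9.0, 0.0 → max 9.0
III regrets: 2.4, 1.2, 6.8, 7.0 → max 7.0
IV regrets: 5.4, 6.1, 4.1, 2.9 → max 6.1
V regrets: 2.0, 4.1, 5.7, 5.4 → max 5.7
VI regrets: 2.4, 5.3, 0.4, 9.1 → max 9.1
VII regrets: 0.0, 0.0, 8.8, 1.6 → max 8.8
Smallest max regret = 5.7 → V.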